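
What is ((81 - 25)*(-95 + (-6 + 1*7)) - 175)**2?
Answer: 29582721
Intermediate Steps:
((81 - 25)*(-95 + (-6 + 1*7)) - 175)**2 = (56*(-95 + (-6 + 7)) - 175)**2 = (56*(-95 + 1) - 175)**2 = (56*(-94) - 175)**2 = (-5264 - 175)**2 = (-5439)**2 = 29582721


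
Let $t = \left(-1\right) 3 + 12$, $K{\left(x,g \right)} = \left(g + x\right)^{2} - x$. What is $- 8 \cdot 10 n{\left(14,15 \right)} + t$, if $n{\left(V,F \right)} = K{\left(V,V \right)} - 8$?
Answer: $-60951$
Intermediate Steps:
$n{\left(V,F \right)} = -8 - V + 4 V^{2}$ ($n{\left(V,F \right)} = \left(\left(V + V\right)^{2} - V\right) - 8 = \left(\left(2 V\right)^{2} - V\right) - 8 = \left(4 V^{2} - V\right) - 8 = \left(- V + 4 V^{2}\right) - 8 = -8 - V + 4 V^{2}$)
$t = 9$ ($t = -3 + 12 = 9$)
$- 8 \cdot 10 n{\left(14,15 \right)} + t = - 8 \cdot 10 \left(-8 - 14 + 4 \cdot 14^{2}\right) + 9 = \left(-1\right) 80 \left(-8 - 14 + 4 \cdot 196\right) + 9 = - 80 \left(-8 - 14 + 784\right) + 9 = \left(-80\right) 762 + 9 = -60960 + 9 = -60951$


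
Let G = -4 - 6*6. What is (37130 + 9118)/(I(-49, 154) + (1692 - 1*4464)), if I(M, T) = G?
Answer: -11562/703 ≈ -16.447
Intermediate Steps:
G = -40 (G = -4 - 36 = -40)
I(M, T) = -40
(37130 + 9118)/(I(-49, 154) + (1692 - 1*4464)) = (37130 + 9118)/(-40 + (1692 - 1*4464)) = 46248/(-40 + (1692 - 4464)) = 46248/(-40 - 2772) = 46248/(-2812) = 46248*(-1/2812) = -11562/703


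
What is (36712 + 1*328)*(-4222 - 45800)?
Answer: -1852814880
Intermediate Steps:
(36712 + 1*328)*(-4222 - 45800) = (36712 + 328)*(-50022) = 37040*(-50022) = -1852814880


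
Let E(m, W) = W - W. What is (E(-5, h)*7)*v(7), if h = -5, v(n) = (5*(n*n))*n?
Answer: 0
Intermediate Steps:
v(n) = 5*n³ (v(n) = (5*n²)*n = 5*n³)
E(m, W) = 0
(E(-5, h)*7)*v(7) = (0*7)*(5*7³) = 0*(5*343) = 0*1715 = 0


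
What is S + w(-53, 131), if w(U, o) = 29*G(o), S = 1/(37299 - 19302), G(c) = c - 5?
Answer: 65761039/17997 ≈ 3654.0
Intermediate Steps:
G(c) = -5 + c
S = 1/17997 ≈ 5.5565e-5
w(U, o) = -145 + 29*o (w(U, o) = 29*(-5 + o) = -145 + 29*o)
S + w(-53, 131) = 1/17997 + (-145 + 29*131) = 1/17997 + (-145 + 3799) = 1/17997 + 3654 = 65761039/17997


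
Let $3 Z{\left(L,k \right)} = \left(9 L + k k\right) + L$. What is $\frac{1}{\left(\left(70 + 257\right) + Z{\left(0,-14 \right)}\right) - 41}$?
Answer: $\frac{3}{1054} \approx 0.0028463$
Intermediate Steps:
$Z{\left(L,k \right)} = \frac{k^{2}}{3} + \frac{10 L}{3}$ ($Z{\left(L,k \right)} = \frac{\left(9 L + k k\right) + L}{3} = \frac{\left(9 L + k^{2}\right) + L}{3} = \frac{\left(k^{2} + 9 L\right) + L}{3} = \frac{k^{2} + 10 L}{3} = \frac{k^{2}}{3} + \frac{10 L}{3}$)
$\frac{1}{\left(\left(70 + 257\right) + Z{\left(0,-14 \right)}\right) - 41} = \frac{1}{\left(\left(70 + 257\right) + \left(\frac{\left(-14\right)^{2}}{3} + \frac{10}{3} \cdot 0\right)\right) - 41} = \frac{1}{\left(327 + \left(\frac{1}{3} \cdot 196 + 0\right)\right) - 41} = \frac{1}{\left(327 + \left(\frac{196}{3} + 0\right)\right) - 41} = \frac{1}{\left(327 + \frac{196}{3}\right) - 41} = \frac{1}{\frac{1177}{3} - 41} = \frac{1}{\frac{1054}{3}} = \frac{3}{1054}$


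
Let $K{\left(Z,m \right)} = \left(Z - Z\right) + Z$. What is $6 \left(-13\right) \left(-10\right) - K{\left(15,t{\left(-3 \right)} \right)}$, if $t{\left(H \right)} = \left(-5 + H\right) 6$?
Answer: $765$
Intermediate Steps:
$t{\left(H \right)} = -30 + 6 H$
$K{\left(Z,m \right)} = Z$ ($K{\left(Z,m \right)} = 0 + Z = Z$)
$6 \left(-13\right) \left(-10\right) - K{\left(15,t{\left(-3 \right)} \right)} = 6 \left(-13\right) \left(-10\right) - 15 = \left(-78\right) \left(-10\right) - 15 = 780 - 15 = 765$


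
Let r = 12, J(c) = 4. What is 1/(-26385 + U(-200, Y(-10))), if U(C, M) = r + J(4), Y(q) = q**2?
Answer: -1/26369 ≈ -3.7923e-5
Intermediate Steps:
U(C, M) = 16 (U(C, M) = 12 + 4 = 16)
1/(-26385 + U(-200, Y(-10))) = 1/(-26385 + 16) = 1/(-26369) = -1/26369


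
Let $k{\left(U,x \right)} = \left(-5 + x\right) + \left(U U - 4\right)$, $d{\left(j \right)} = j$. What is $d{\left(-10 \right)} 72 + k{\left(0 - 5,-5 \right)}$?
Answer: $-709$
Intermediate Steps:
$k{\left(U,x \right)} = -9 + x + U^{2}$ ($k{\left(U,x \right)} = \left(-5 + x\right) + \left(U^{2} - 4\right) = \left(-5 + x\right) + \left(-4 + U^{2}\right) = -9 + x + U^{2}$)
$d{\left(-10 \right)} 72 + k{\left(0 - 5,-5 \right)} = \left(-10\right) 72 - \left(14 - \left(0 - 5\right)^{2}\right) = -720 - \left(14 - 25\right) = -720 - -11 = -720 + 11 = -709$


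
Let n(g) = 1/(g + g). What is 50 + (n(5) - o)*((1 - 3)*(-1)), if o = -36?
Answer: 611/5 ≈ 122.20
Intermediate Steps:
o = -36 (o = -6*6 = -36)
n(g) = 1/(2*g)
50 + (n(5) - o)*((1 - 3)*(-1)) = 50 + ((½)/5 - 1*(-36))*((1 - 3)*(-1)) = 50 + ((½)*(⅕) + 36)*(-2*(-1)) = 50 + (⅒ + 36)*2 = 50 + (361/10)*2 = 50 + 361/5 = 611/5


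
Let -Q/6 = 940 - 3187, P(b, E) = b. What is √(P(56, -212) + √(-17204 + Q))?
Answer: √(56 + I*√3722) ≈ 8.3311 + 3.6615*I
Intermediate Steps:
Q = 13482 (Q = -6*(940 - 3187) = -6*(-2247) = 13482)
√(P(56, -212) + √(-17204 + Q)) = √(56 + √(-17204 + 13482)) = √(56 + √(-3722)) = √(56 + I*√3722)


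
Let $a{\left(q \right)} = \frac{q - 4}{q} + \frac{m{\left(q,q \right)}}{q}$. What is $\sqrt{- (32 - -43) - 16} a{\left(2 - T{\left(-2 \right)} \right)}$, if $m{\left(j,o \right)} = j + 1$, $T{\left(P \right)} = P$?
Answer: $\frac{5 i \sqrt{91}}{4} \approx 11.924 i$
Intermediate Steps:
$m{\left(j,o \right)} = 1 + j$
$a{\left(q \right)} = \frac{1 + q}{q} + \frac{-4 + q}{q}$ ($a{\left(q \right)} = \frac{q - 4}{q} + \frac{1 + q}{q} = \frac{-4 + q}{q} + \frac{1 + q}{q} = \frac{1 + q}{q} + \frac{-4 + q}{q}$)
$\sqrt{- (32 - -43) - 16} a{\left(2 - T{\left(-2 \right)} \right)} = \sqrt{- (32 - -43) - 16} \left(2 - \frac{3}{2 - -2}\right) = \sqrt{- (32 + 43) - 16} \left(2 - \frac{3}{2 + 2}\right) = \sqrt{\left(-1\right) 75 - 16} \left(2 - \frac{3}{4}\right) = \sqrt{-75 - 16} \left(2 - \frac{3}{4}\right) = \sqrt{-91} \left(2 - \frac{3}{4}\right) = i \sqrt{91} \cdot \frac{5}{4} = \frac{5 i \sqrt{91}}{4}$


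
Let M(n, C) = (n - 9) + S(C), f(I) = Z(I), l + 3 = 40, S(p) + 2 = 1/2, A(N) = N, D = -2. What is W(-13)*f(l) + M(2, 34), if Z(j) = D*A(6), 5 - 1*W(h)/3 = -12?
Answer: -1241/2 ≈ -620.50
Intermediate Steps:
S(p) = -3/2 (S(p) = -2 + 1/2 = -2 + ½ = -3/2)
W(h) = 51 (W(h) = 15 - 3*(-12) = 15 + 36 = 51)
l = 37 (l = -3 + 40 = 37)
Z(j) = -12 (Z(j) = -2*6 = -12)
f(I) = -12
M(n, C) = -21/2 + n (M(n, C) = (n - 9) - 3/2 = (-9 + n) - 3/2 = -21/2 + n)
W(-13)*f(l) + M(2, 34) = 51*(-12) + (-21/2 + 2) = -612 - 17/2 = -1241/2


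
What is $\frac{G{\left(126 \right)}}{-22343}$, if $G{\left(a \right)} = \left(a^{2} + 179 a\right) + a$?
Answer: $- \frac{38556}{22343} \approx -1.7256$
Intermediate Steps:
$G{\left(a \right)} = a^{2} + 180 a$
$\frac{G{\left(126 \right)}}{-22343} = \frac{126 \left(180 + 126\right)}{-22343} = 126 \cdot 306 \left(- \frac{1}{22343}\right) = 38556 \left(- \frac{1}{22343}\right) = - \frac{38556}{22343}$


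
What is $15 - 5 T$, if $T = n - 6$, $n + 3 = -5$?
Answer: $85$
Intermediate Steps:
$n = -8$ ($n = -3 - 5 = -8$)
$T = -14$ ($T = -8 - 6 = -14$)
$15 - 5 T = 15 - -70 = 15 + 70 = 85$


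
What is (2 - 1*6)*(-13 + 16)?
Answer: -12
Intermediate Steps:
(2 - 1*6)*(-13 + 16) = (2 - 6)*3 = -4*3 = -12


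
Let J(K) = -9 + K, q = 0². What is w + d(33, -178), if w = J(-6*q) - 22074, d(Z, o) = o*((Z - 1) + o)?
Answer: 3905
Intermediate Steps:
q = 0
d(Z, o) = o*(-1 + Z + o) (d(Z, o) = o*((-1 + Z) + o) = o*(-1 + Z + o))
w = -22083 (w = (-9 - 6*0) - 22074 = (-9 + 0) - 22074 = -9 - 22074 = -22083)
w + d(33, -178) = -22083 - 178*(-1 + 33 - 178) = -22083 - 178*(-146) = -22083 + 25988 = 3905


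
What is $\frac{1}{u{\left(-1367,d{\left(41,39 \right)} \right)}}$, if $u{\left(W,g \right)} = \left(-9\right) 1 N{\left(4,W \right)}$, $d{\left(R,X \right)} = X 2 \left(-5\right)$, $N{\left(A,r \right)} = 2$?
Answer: $- \frac{1}{18} \approx -0.055556$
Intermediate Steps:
$d{\left(R,X \right)} = - 10 X$ ($d{\left(R,X \right)} = 2 X \left(-5\right) = - 10 X$)
$u{\left(W,g \right)} = -18$ ($u{\left(W,g \right)} = \left(-9\right) 1 \cdot 2 = \left(-9\right) 2 = -18$)
$\frac{1}{u{\left(-1367,d{\left(41,39 \right)} \right)}} = \frac{1}{-18} = - \frac{1}{18}$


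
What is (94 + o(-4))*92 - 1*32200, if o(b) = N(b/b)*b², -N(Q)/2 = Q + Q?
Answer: -29440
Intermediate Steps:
N(Q) = -4*Q (N(Q) = -2*(Q + Q) = -4*Q)
o(b) = -4*b² (o(b) = (-4*b/b)*b² = (-4*1)*b² = -4*b²)
(94 + o(-4))*92 - 1*32200 = (94 - 4*(-4)²)*92 - 1*32200 = (94 - 4*16)*92 - 32200 = (94 - 64)*92 - 32200 = 30*92 - 32200 = 2760 - 32200 = -29440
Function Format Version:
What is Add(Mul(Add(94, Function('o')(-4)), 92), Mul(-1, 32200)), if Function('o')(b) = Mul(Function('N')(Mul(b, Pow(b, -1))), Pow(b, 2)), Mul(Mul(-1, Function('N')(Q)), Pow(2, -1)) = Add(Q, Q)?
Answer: -29440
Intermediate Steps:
Function('N')(Q) = Mul(-4, Q) (Function('N')(Q) = Mul(-2, Add(Q, Q)) = Mul(-2, Mul(2, Q)) = Mul(-4, Q))
Function('o')(b) = Mul(-4, Pow(b, 2)) (Function('o')(b) = Mul(Mul(-4, Mul(b, Pow(b, -1))), Pow(b, 2)) = Mul(Mul(-4, 1), Pow(b, 2)) = Mul(-4, Pow(b, 2)))
Add(Mul(Add(94, Function('o')(-4)), 92), Mul(-1, 32200)) = Add(Mul(Add(94, Mul(-4, Pow(-4, 2))), 92), Mul(-1, 32200)) = Add(Mul(Add(94, Mul(-4, 16)), 92), -32200) = Add(Mul(Add(94, -64), 92), -32200) = Add(Mul(30, 92), -32200) = Add(2760, -32200) = -29440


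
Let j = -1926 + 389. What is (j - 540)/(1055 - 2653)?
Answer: 2077/1598 ≈ 1.2997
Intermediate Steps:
j = -1537
(j - 540)/(1055 - 2653) = (-1537 - 540)/(1055 - 2653) = -2077/(-1598) = -2077*(-1/1598) = 2077/1598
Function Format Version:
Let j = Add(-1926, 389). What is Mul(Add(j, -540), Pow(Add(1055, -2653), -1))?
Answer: Rational(2077, 1598) ≈ 1.2997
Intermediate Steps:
j = -1537
Mul(Add(j, -540), Pow(Add(1055, -2653), -1)) = Mul(Add(-1537, -540), Pow(Add(1055, -2653), -1)) = Mul(-2077, Pow(-1598, -1)) = Mul(-2077, Rational(-1, 1598)) = Rational(2077, 1598)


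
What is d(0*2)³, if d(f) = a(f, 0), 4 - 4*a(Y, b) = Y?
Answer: 1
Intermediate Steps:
a(Y, b) = 1 - Y/4
d(f) = 1 - f/4
d(0*2)³ = (1 - 0*2)³ = (1 - ¼*0)³ = (1 + 0)³ = 1³ = 1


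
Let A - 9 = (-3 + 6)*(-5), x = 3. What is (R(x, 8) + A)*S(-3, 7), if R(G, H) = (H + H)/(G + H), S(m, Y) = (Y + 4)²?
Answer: -550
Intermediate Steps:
S(m, Y) = (4 + Y)²
A = -6 (A = 9 + (-3 + 6)*(-5) = 9 + 3*(-5) = 9 - 15 = -6)
R(G, H) = 2*H/(G + H) (R(G, H) = (2*H)/(G + H) = 2*H/(G + H))
(R(x, 8) + A)*S(-3, 7) = (2*8/(3 + 8) - 6)*(4 + 7)² = (2*8/11 - 6)*11² = (2*8*(1/11) - 6)*121 = (16/11 - 6)*121 = -50/11*121 = -550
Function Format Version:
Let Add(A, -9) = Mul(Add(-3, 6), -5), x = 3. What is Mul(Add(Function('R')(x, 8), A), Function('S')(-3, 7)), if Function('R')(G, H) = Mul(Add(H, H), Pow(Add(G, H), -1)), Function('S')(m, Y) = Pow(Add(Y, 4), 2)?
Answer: -550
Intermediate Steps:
Function('S')(m, Y) = Pow(Add(4, Y), 2)
A = -6 (A = Add(9, Mul(Add(-3, 6), -5)) = Add(9, Mul(3, -5)) = Add(9, -15) = -6)
Function('R')(G, H) = Mul(2, H, Pow(Add(G, H), -1)) (Function('R')(G, H) = Mul(Mul(2, H), Pow(Add(G, H), -1)) = Mul(2, H, Pow(Add(G, H), -1)))
Mul(Add(Function('R')(x, 8), A), Function('S')(-3, 7)) = Mul(Add(Mul(2, 8, Pow(Add(3, 8), -1)), -6), Pow(Add(4, 7), 2)) = Mul(Add(Mul(2, 8, Pow(11, -1)), -6), Pow(11, 2)) = Mul(Add(Mul(2, 8, Rational(1, 11)), -6), 121) = Mul(Add(Rational(16, 11), -6), 121) = Mul(Rational(-50, 11), 121) = -550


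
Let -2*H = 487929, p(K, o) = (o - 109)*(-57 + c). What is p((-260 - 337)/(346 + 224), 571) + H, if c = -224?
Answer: -747573/2 ≈ -3.7379e+5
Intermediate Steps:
p(K, o) = 30629 - 281*o (p(K, o) = (o - 109)*(-57 - 224) = (-109 + o)*(-281) = 30629 - 281*o)
H = -487929/2 (H = -½*487929 = -487929/2 ≈ -2.4396e+5)
p((-260 - 337)/(346 + 224), 571) + H = (30629 - 281*571) - 487929/2 = (30629 - 160451) - 487929/2 = -129822 - 487929/2 = -747573/2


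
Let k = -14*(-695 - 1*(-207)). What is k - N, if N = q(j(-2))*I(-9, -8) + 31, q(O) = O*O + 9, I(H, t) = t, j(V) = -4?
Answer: 7001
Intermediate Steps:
q(O) = 9 + O² (q(O) = O² + 9 = 9 + O²)
k = 6832 (k = -14*(-695 + 207) = -14*(-488) = 6832)
N = -169 (N = (9 + (-4)²)*(-8) + 31 = (9 + 16)*(-8) + 31 = 25*(-8) + 31 = -200 + 31 = -169)
k - N = 6832 - 1*(-169) = 6832 + 169 = 7001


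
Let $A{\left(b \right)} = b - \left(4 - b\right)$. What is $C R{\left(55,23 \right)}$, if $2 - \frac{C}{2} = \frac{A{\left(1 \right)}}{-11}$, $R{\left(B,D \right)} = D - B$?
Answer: $- \frac{1280}{11} \approx -116.36$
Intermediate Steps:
$A{\left(b \right)} = -4 + 2 b$ ($A{\left(b \right)} = b + \left(-4 + b\right) = -4 + 2 b$)
$C = \frac{40}{11}$ ($C = 4 - 2 \frac{-4 + 2 \cdot 1}{-11} = 4 - 2 \left(-4 + 2\right) \left(- \frac{1}{11}\right) = 4 - 2 \left(\left(-2\right) \left(- \frac{1}{11}\right)\right) = 4 - \frac{4}{11} = \frac{40}{11} \approx 3.6364$)
$C R{\left(55,23 \right)} = \frac{40 \left(23 - 55\right)}{11} = \frac{40}{11} \left(-32\right) = - \frac{1280}{11}$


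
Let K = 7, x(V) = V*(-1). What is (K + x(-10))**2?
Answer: 289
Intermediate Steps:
x(V) = -V
(K + x(-10))**2 = (7 - 1*(-10))**2 = (7 + 10)**2 = 17**2 = 289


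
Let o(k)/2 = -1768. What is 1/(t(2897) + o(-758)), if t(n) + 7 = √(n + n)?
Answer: -3543/12547055 - √5794/12547055 ≈ -0.00028844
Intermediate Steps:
o(k) = -3536 (o(k) = 2*(-1768) = -3536)
t(n) = -7 + √2*√n (t(n) = -7 + √(n + n) = -7 + √(2*n) = -7 + √2*√n)
1/(t(2897) + o(-758)) = 1/((-7 + √2*√2897) - 3536) = 1/((-7 + √5794) - 3536) = 1/(-3543 + √5794)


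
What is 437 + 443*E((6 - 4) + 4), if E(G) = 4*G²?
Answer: 64229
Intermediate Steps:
437 + 443*E((6 - 4) + 4) = 437 + 443*(4*((6 - 4) + 4)²) = 437 + 443*(4*(2 + 4)²) = 437 + 443*(4*6²) = 437 + 443*(4*36) = 437 + 443*144 = 437 + 63792 = 64229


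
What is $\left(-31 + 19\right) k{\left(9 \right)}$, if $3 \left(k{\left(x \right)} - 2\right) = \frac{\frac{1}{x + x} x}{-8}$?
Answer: $- \frac{95}{4} \approx -23.75$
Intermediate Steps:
$k{\left(x \right)} = \frac{95}{48}$ ($k{\left(x \right)} = 2 + \frac{\frac{x}{x + x} \frac{1}{-8}}{3} = 2 + \frac{\frac{x}{2 x} \left(- \frac{1}{8}\right)}{3} = 2 + \frac{\frac{1}{2 x} x \left(- \frac{1}{8}\right)}{3} = 2 + \frac{\frac{1}{2} \left(- \frac{1}{8}\right)}{3} = 2 + \frac{1}{3} \left(- \frac{1}{16}\right) = 2 - \frac{1}{48} = \frac{95}{48}$)
$\left(-31 + 19\right) k{\left(9 \right)} = \left(-31 + 19\right) \frac{95}{48} = \left(-12\right) \frac{95}{48} = - \frac{95}{4}$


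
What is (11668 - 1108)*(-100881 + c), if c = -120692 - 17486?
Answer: -2524463040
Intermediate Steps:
c = -138178
(11668 - 1108)*(-100881 + c) = (11668 - 1108)*(-100881 - 138178) = 10560*(-239059) = -2524463040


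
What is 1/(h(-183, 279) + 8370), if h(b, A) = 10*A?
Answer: 1/11160 ≈ 8.9606e-5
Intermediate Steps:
1/(h(-183, 279) + 8370) = 1/(10*279 + 8370) = 1/(2790 + 8370) = 1/11160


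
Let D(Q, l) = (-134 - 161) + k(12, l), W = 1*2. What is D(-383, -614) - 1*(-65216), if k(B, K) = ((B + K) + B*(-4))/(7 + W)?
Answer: 583639/9 ≈ 64849.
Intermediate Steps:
W = 2
k(B, K) = -B/3 + K/9 (k(B, K) = ((B + K) + B*(-4))/(7 + 2) = ((B + K) - 4*B)/9 = (K - 3*B)*(⅑) = -B/3 + K/9)
D(Q, l) = -299 + l/9 (D(Q, l) = (-134 - 161) + (-⅓*12 + l/9) = -295 + (-4 + l/9) = -299 + l/9)
D(-383, -614) - 1*(-65216) = (-299 + (⅑)*(-614)) - 1*(-65216) = (-299 - 614/9) + 65216 = -3305/9 + 65216 = 583639/9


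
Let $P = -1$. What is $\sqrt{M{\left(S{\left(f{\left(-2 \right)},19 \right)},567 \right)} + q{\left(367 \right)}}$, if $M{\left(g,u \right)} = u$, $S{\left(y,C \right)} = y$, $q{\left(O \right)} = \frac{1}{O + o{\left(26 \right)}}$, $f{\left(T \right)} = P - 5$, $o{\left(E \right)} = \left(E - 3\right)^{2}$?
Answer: $\frac{\sqrt{7112462}}{112} \approx 23.812$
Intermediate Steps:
$o{\left(E \right)} = \left(-3 + E\right)^{2}$
$f{\left(T \right)} = -6$ ($f{\left(T \right)} = -1 - 5 = -6$)
$q{\left(O \right)} = \frac{1}{529 + O}$ ($q{\left(O \right)} = \frac{1}{O + \left(-3 + 26\right)^{2}} = \frac{1}{O + 23^{2}} = \frac{1}{O + 529} = \frac{1}{529 + O}$)
$\sqrt{M{\left(S{\left(f{\left(-2 \right)},19 \right)},567 \right)} + q{\left(367 \right)}} = \sqrt{567 + \frac{1}{529 + 367}} = \sqrt{567 + \frac{1}{896}} = \sqrt{\frac{508033}{896}} = \frac{\sqrt{7112462}}{112}$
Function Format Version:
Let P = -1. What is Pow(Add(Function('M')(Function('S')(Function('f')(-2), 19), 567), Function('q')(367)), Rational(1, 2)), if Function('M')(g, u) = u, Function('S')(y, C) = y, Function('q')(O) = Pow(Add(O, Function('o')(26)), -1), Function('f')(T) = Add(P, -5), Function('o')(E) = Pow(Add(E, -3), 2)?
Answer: Mul(Rational(1, 112), Pow(7112462, Rational(1, 2))) ≈ 23.812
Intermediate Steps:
Function('o')(E) = Pow(Add(-3, E), 2)
Function('f')(T) = -6 (Function('f')(T) = Add(-1, -5) = -6)
Function('q')(O) = Pow(Add(529, O), -1) (Function('q')(O) = Pow(Add(O, Pow(Add(-3, 26), 2)), -1) = Pow(Add(O, Pow(23, 2)), -1) = Pow(Add(O, 529), -1) = Pow(Add(529, O), -1))
Pow(Add(Function('M')(Function('S')(Function('f')(-2), 19), 567), Function('q')(367)), Rational(1, 2)) = Pow(Add(567, Pow(Add(529, 367), -1)), Rational(1, 2)) = Pow(Add(567, Pow(896, -1)), Rational(1, 2)) = Pow(Add(567, Rational(1, 896)), Rational(1, 2)) = Pow(Rational(508033, 896), Rational(1, 2)) = Mul(Rational(1, 112), Pow(7112462, Rational(1, 2)))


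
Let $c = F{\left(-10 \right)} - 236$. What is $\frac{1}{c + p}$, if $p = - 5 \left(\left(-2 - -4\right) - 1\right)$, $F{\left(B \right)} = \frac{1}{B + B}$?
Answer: $- \frac{20}{4821} \approx -0.0041485$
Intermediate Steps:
$F{\left(B \right)} = \frac{1}{2 B}$
$p = -5$ ($p = - 5 \left(\left(-2 + 4\right) - 1\right) = - 5 \left(2 - 1\right) = \left(-5\right) 1 = -5$)
$c = - \frac{4721}{20}$ ($c = \frac{1}{2 \left(-10\right)} - 236 = \frac{1}{2} \left(- \frac{1}{10}\right) - 236 = - \frac{1}{20} - 236 = - \frac{4721}{20} \approx -236.05$)
$\frac{1}{c + p} = \frac{1}{- \frac{4721}{20} - 5} = \frac{1}{- \frac{4821}{20}} = - \frac{20}{4821}$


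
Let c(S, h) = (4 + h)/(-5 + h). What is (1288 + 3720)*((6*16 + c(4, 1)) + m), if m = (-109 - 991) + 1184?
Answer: 895180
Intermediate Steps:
c(S, h) = (4 + h)/(-5 + h)
m = 84 (m = -1100 + 1184 = 84)
(1288 + 3720)*((6*16 + c(4, 1)) + m) = (1288 + 3720)*((6*16 + (4 + 1)/(-5 + 1)) + 84) = 5008*((96 + 5/(-4)) + 84) = 5008*((96 - ¼*5) + 84) = 5008*((96 - 5/4) + 84) = 5008*(379/4 + 84) = 5008*(715/4) = 895180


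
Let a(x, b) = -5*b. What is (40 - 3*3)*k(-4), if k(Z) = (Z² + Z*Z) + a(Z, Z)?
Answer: 1612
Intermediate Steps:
k(Z) = -5*Z + 2*Z² (k(Z) = (Z² + Z*Z) - 5*Z = (Z² + Z²) - 5*Z = 2*Z² - 5*Z = -5*Z + 2*Z²)
(40 - 3*3)*k(-4) = (40 - 3*3)*(-4*(-5 + 2*(-4))) = (40 - 9)*(-4*(-5 - 8)) = 31*(-4*(-13)) = 31*52 = 1612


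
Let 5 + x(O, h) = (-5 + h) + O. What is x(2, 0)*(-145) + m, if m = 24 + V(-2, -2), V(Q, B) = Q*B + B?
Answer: 1186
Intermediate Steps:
x(O, h) = -10 + O + h (x(O, h) = -5 + ((-5 + h) + O) = -5 + (-5 + O + h) = -10 + O + h)
V(Q, B) = B + B*Q (V(Q, B) = B*Q + B = B + B*Q)
m = 26 (m = 24 - 2*(1 - 2) = 24 - 2*(-1) = 24 + 2 = 26)
x(2, 0)*(-145) + m = (-10 + 2 + 0)*(-145) + 26 = -8*(-145) + 26 = 1160 + 26 = 1186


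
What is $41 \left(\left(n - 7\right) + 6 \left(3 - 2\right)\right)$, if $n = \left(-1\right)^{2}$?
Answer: $0$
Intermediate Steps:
$n = 1$
$41 \left(\left(n - 7\right) + 6 \left(3 - 2\right)\right) = 41 \left(\left(1 - 7\right) + 6 \left(3 - 2\right)\right) = 41 \left(-6 + 6 \cdot 1\right) = 41 \left(-6 + 6\right) = 41 \cdot 0 = 0$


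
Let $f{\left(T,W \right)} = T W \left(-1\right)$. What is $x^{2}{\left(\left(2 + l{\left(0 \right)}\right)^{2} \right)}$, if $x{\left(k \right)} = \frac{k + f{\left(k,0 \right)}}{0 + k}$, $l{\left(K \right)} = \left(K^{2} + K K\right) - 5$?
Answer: $1$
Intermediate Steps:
$l{\left(K \right)} = -5 + 2 K^{2}$ ($l{\left(K \right)} = \left(K^{2} + K^{2}\right) - 5 = 2 K^{2} - 5 = -5 + 2 K^{2}$)
$f{\left(T,W \right)} = - T W$
$x{\left(k \right)} = 1$ ($x{\left(k \right)} = \frac{k - k 0}{0 + k} = \frac{k + 0}{k} = \frac{k}{k} = 1$)
$x^{2}{\left(\left(2 + l{\left(0 \right)}\right)^{2} \right)} = 1^{2} = 1$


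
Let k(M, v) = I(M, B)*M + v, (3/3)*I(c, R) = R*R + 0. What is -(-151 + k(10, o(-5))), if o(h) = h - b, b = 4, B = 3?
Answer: 70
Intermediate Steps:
I(c, R) = R² (I(c, R) = R*R + 0 = R² + 0 = R²)
o(h) = -4 + h (o(h) = h - 1*4 = h - 4 = -4 + h)
k(M, v) = v + 9*M (k(M, v) = 3²*M + v = 9*M + v = v + 9*M)
-(-151 + k(10, o(-5))) = -(-151 + ((-4 - 5) + 9*10)) = -(-151 + (-9 + 90)) = -(-151 + 81) = -1*(-70) = 70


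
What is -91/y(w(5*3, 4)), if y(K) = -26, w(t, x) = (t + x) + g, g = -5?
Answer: 7/2 ≈ 3.5000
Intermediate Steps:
w(t, x) = -5 + t + x (w(t, x) = (t + x) - 5 = -5 + t + x)
-91/y(w(5*3, 4)) = -91/(-26) = -91*(-1/26) = 7/2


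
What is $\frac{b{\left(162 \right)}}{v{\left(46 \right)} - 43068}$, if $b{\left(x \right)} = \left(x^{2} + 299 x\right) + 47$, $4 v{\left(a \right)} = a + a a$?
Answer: $- \frac{149458}{85055} \approx -1.7572$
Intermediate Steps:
$v{\left(a \right)} = \frac{a}{4} + \frac{a^{2}}{4}$ ($v{\left(a \right)} = \frac{a + a a}{4} = \frac{a + a^{2}}{4} = \frac{a}{4} + \frac{a^{2}}{4}$)
$b{\left(x \right)} = 47 + x^{2} + 299 x$
$\frac{b{\left(162 \right)}}{v{\left(46 \right)} - 43068} = \frac{47 + 162^{2} + 299 \cdot 162}{\frac{1}{4} \cdot 46 \left(1 + 46\right) - 43068} = \frac{47 + 26244 + 48438}{\frac{1}{4} \cdot 46 \cdot 47 - 43068} = \frac{74729}{\frac{1081}{2} - 43068} = \frac{74729}{- \frac{85055}{2}} = 74729 \left(- \frac{2}{85055}\right) = - \frac{149458}{85055}$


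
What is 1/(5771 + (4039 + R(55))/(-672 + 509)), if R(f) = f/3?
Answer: 489/2809847 ≈ 0.00017403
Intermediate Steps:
R(f) = f/3 (R(f) = f*(⅓) = f/3)
1/(5771 + (4039 + R(55))/(-672 + 509)) = 1/(5771 + (4039 + (⅓)*55)/(-672 + 509)) = 1/(5771 + (4039 + 55/3)/(-163)) = 1/(5771 + (12172/3)*(-1/163)) = 1/(5771 - 12172/489) = 1/(2809847/489) = 489/2809847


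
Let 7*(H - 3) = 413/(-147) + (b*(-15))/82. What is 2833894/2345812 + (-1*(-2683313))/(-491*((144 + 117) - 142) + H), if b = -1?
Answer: -5277046339302449/118006328521066 ≈ -44.718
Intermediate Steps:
H = 31639/12054 (H = 3 + (413/(-147) - 1*(-15)/82)/7 = 3 + (413*(-1/147) + 15*(1/82))/7 = 3 + (-59/21 + 15/82)/7 = 3 + (⅐)*(-4523/1722) = 3 - 4523/12054 = 31639/12054 ≈ 2.6248)
2833894/2345812 + (-1*(-2683313))/(-491*((144 + 117) - 142) + H) = 2833894/2345812 + (-1*(-2683313))/(-491*((144 + 117) - 142) + 31639/12054) = 2833894*(1/2345812) + 2683313/(-491*(261 - 142) + 31639/12054) = 202421/167558 + 2683313/(-491*119 + 31639/12054) = 202421/167558 + 2683313/(-58429 + 31639/12054) = 202421/167558 + 2683313/(-704271527/12054) = 202421/167558 + 2683313*(-12054/704271527) = 202421/167558 - 32344654902/704271527 = -5277046339302449/118006328521066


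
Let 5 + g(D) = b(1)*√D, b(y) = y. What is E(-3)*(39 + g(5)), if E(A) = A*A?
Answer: 306 + 9*√5 ≈ 326.12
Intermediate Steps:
E(A) = A²
g(D) = -5 + √D (g(D) = -5 + 1*√D = -5 + √D)
E(-3)*(39 + g(5)) = (-3)²*(39 + (-5 + √5)) = 9*(34 + √5) = 306 + 9*√5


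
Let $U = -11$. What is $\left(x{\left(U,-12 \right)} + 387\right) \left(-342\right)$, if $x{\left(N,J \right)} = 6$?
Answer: $-134406$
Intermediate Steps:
$\left(x{\left(U,-12 \right)} + 387\right) \left(-342\right) = \left(6 + 387\right) \left(-342\right) = 393 \left(-342\right) = -134406$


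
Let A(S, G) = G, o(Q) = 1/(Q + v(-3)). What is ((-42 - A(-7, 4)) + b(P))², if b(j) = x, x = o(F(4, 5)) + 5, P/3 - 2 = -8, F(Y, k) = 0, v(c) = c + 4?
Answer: 1600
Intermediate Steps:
v(c) = 4 + c
o(Q) = 1/(1 + Q) (o(Q) = 1/(Q + (4 - 3)) = 1/(Q + 1) = 1/(1 + Q))
P = -18 (P = 6 + 3*(-8) = 6 - 24 = -18)
x = 6 (x = 1/(1 + 0) + 5 = 1/1 + 5 = 1 + 5 = 6)
b(j) = 6
((-42 - A(-7, 4)) + b(P))² = ((-42 - 1*4) + 6)² = ((-42 - 4) + 6)² = (-46 + 6)² = (-40)² = 1600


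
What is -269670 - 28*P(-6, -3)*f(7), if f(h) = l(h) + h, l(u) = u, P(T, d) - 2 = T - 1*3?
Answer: -266926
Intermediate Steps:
P(T, d) = -1 + T (P(T, d) = 2 + (T - 1*3) = 2 + (T - 3) = 2 + (-3 + T) = -1 + T)
f(h) = 2*h (f(h) = h + h = 2*h)
-269670 - 28*P(-6, -3)*f(7) = -269670 - 28*(-1 - 6)*2*7 = -269670 - 28*(-7)*14 = -269670 - (-196)*14 = -269670 - 1*(-2744) = -269670 + 2744 = -266926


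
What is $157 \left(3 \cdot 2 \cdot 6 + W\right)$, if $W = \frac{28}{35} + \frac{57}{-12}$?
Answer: $\frac{100637}{20} \approx 5031.9$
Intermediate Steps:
$W = - \frac{79}{20}$ ($W = 28 \cdot \frac{1}{35} + 57 \left(- \frac{1}{12}\right) = \frac{4}{5} - \frac{19}{4} = - \frac{79}{20} \approx -3.95$)
$157 \left(3 \cdot 2 \cdot 6 + W\right) = 157 \left(3 \cdot 2 \cdot 6 - \frac{79}{20}\right) = 157 \left(6 \cdot 6 - \frac{79}{20}\right) = 157 \left(36 - \frac{79}{20}\right) = 157 \cdot \frac{641}{20} = \frac{100637}{20}$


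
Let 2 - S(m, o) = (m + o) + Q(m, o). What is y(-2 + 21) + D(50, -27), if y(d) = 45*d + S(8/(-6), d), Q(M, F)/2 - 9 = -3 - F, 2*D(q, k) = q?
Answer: 2671/3 ≈ 890.33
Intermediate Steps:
D(q, k) = q/2
Q(M, F) = 12 - 2*F (Q(M, F) = 18 + 2*(-3 - F) = 18 + (-6 - 2*F) = 12 - 2*F)
S(m, o) = -10 + o - m (S(m, o) = 2 - ((m + o) + (12 - 2*o)) = 2 - (12 + m - o) = 2 + (-12 + o - m) = -10 + o - m)
y(d) = -26/3 + 46*d (y(d) = 45*d + (-10 + d - 8/(-6)) = 45*d + (-10 + d - 8*(-1)/6) = 45*d + (-10 + d - 1*(-4/3)) = 45*d + (-10 + d + 4/3) = 45*d + (-26/3 + d) = -26/3 + 46*d)
y(-2 + 21) + D(50, -27) = (-26/3 + 46*(-2 + 21)) + (½)*50 = (-26/3 + 46*19) + 25 = (-26/3 + 874) + 25 = 2596/3 + 25 = 2671/3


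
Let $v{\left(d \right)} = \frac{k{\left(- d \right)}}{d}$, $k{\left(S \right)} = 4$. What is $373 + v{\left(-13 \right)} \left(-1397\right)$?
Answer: $\frac{10437}{13} \approx 802.85$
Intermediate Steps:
$v{\left(d \right)} = \frac{4}{d}$
$373 + v{\left(-13 \right)} \left(-1397\right) = 373 + \frac{4}{-13} \left(-1397\right) = 373 + 4 \left(- \frac{1}{13}\right) \left(-1397\right) = 373 - - \frac{5588}{13} = 373 + \frac{5588}{13} = \frac{10437}{13}$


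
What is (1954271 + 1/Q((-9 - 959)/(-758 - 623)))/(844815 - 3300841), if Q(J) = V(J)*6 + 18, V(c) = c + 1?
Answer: -76122765373/95667124752 ≈ -0.79570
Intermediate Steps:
V(c) = 1 + c
Q(J) = 24 + 6*J (Q(J) = (1 + J)*6 + 18 = (6 + 6*J) + 18 = 24 + 6*J)
(1954271 + 1/Q((-9 - 959)/(-758 - 623)))/(844815 - 3300841) = (1954271 + 1/(24 + 6*((-9 - 959)/(-758 - 623))))/(844815 - 3300841) = (1954271 + 1/(24 + 6*(-968/(-1381))))/(-2456026) = (1954271 + 1/(24 + 6*(-968*(-1/1381))))*(-1/2456026) = (1954271 + 1/(24 + 6*(968/1381)))*(-1/2456026) = (1954271 + 1/(24 + 5808/1381))*(-1/2456026) = (1954271 + 1/(38952/1381))*(-1/2456026) = (1954271 + 1381/38952)*(-1/2456026) = (76122765373/38952)*(-1/2456026) = -76122765373/95667124752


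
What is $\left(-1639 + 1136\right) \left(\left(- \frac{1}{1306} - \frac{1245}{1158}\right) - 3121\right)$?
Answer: $\frac{197916467809}{126029} \approx 1.5704 \cdot 10^{6}$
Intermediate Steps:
$\left(-1639 + 1136\right) \left(\left(- \frac{1}{1306} - \frac{1245}{1158}\right) - 3121\right) = - 503 \left(\left(\left(-1\right) \frac{1}{1306} - \frac{415}{386}\right) - 3121\right) = - 503 \left(\left(- \frac{1}{1306} - \frac{415}{386}\right) - 3121\right) = - 503 \left(- \frac{135594}{126029} - 3121\right) = \left(-503\right) \left(- \frac{393472103}{126029}\right) = \frac{197916467809}{126029}$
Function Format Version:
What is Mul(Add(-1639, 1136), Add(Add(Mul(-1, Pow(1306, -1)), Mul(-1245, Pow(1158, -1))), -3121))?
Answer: Rational(197916467809, 126029) ≈ 1.5704e+6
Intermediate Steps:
Mul(Add(-1639, 1136), Add(Add(Mul(-1, Pow(1306, -1)), Mul(-1245, Pow(1158, -1))), -3121)) = Mul(-503, Add(Add(Mul(-1, Rational(1, 1306)), Mul(-1245, Rational(1, 1158))), -3121)) = Mul(-503, Add(Add(Rational(-1, 1306), Rational(-415, 386)), -3121)) = Mul(-503, Add(Rational(-135594, 126029), -3121)) = Mul(-503, Rational(-393472103, 126029)) = Rational(197916467809, 126029)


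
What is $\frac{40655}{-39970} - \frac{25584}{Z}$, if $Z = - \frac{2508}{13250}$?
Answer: $\frac{225820806621}{1670746} \approx 1.3516 \cdot 10^{5}$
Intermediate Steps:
$Z = - \frac{1254}{6625}$ ($Z = \left(-2508\right) \frac{1}{13250} = - \frac{1254}{6625} \approx -0.18928$)
$\frac{40655}{-39970} - \frac{25584}{Z} = \frac{40655}{-39970} - \frac{25584}{- \frac{1254}{6625}} = 40655 \left(- \frac{1}{39970}\right) - - \frac{28249000}{209} = - \frac{8131}{7994} + \frac{28249000}{209} = \frac{225820806621}{1670746}$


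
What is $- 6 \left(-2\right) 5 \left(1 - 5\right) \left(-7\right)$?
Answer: $1680$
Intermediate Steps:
$- 6 \left(-2\right) 5 \left(1 - 5\right) \left(-7\right) = - 6 \left(- 10 \left(1 - 5\right)\right) \left(-7\right) = - 6 \left(\left(-10\right) \left(-4\right)\right) \left(-7\right) = \left(-6\right) 40 \left(-7\right) = \left(-240\right) \left(-7\right) = 1680$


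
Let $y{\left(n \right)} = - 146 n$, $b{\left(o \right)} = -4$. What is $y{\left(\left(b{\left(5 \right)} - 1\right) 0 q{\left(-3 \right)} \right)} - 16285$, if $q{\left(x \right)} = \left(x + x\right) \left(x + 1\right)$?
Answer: $-16285$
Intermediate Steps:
$q{\left(x \right)} = 2 x \left(1 + x\right)$
$y{\left(\left(b{\left(5 \right)} - 1\right) 0 q{\left(-3 \right)} \right)} - 16285 = - 146 \left(-4 - 1\right) 0 \cdot 2 \left(-3\right) \left(1 - 3\right) - 16285 = - 146 \left(-4 + \left(-5 + 4\right)\right) 0 \cdot 2 \left(-3\right) \left(-2\right) - 16285 = - 146 \left(-4 - 1\right) 0 \cdot 12 - 16285 = - 146 \left(-5\right) 0 \cdot 12 - 16285 = - 146 \cdot 0 \cdot 12 - 16285 = \left(-146\right) 0 - 16285 = 0 - 16285 = -16285$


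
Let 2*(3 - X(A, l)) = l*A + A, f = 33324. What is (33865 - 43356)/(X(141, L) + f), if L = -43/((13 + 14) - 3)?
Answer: -151856/534125 ≈ -0.28431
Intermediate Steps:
L = -43/24 (L = -43/(27 - 3) = -43/24 ≈ -1.7917)
X(A, l) = 3 - A/2 - A*l/2 (X(A, l) = 3 - (l*A + A)/2 = 3 - (A*l + A)/2 = 3 - (A + A*l)/2 = 3 + (-A/2 - A*l/2) = 3 - A/2 - A*l/2)
(33865 - 43356)/(X(141, L) + f) = (33865 - 43356)/((3 - ½*141 - ½*141*(-43/24)) + 33324) = -9491/((3 - 141/2 + 2021/16) + 33324) = -9491/(941/16 + 33324) = -9491/534125/16 = -9491*16/534125 = -151856/534125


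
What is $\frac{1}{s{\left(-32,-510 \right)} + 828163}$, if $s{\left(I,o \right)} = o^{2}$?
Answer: $\frac{1}{1088263} \approx 9.189 \cdot 10^{-7}$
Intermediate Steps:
$\frac{1}{s{\left(-32,-510 \right)} + 828163} = \frac{1}{\left(-510\right)^{2} + 828163} = \frac{1}{260100 + 828163} = \frac{1}{1088263}$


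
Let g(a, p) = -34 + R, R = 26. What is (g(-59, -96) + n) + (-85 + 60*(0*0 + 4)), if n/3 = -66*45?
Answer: -8763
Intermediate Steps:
n = -8910 (n = 3*(-66*45) = 3*(-2970) = -8910)
g(a, p) = -8 (g(a, p) = -34 + 26 = -8)
(g(-59, -96) + n) + (-85 + 60*(0*0 + 4)) = (-8 - 8910) + (-85 + 60*(0*0 + 4)) = -8918 + (-85 + 60*(0 + 4)) = -8918 + (-85 + 60*4) = -8918 + (-85 + 240) = -8918 + 155 = -8763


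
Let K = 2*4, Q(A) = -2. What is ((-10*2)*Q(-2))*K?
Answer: 320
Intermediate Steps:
K = 8
((-10*2)*Q(-2))*K = (-10*2*(-2))*8 = -20*(-2)*8 = 40*8 = 320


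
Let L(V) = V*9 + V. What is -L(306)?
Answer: -3060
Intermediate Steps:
L(V) = 10*V (L(V) = 9*V + V = 10*V)
-L(306) = -10*306 = -1*3060 = -3060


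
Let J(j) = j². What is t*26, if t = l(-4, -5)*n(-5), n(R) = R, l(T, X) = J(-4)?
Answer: -2080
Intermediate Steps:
l(T, X) = 16 (l(T, X) = (-4)² = 16)
t = -80 (t = 16*(-5) = -80)
t*26 = -80*26 = -2080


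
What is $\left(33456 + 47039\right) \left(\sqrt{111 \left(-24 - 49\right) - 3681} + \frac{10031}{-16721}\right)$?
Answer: $- \frac{807445345}{16721} + 160990 i \sqrt{2946} \approx -48289.0 + 8.7381 \cdot 10^{6} i$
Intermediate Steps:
$\left(33456 + 47039\right) \left(\sqrt{111 \left(-24 - 49\right) - 3681} + \frac{10031}{-16721}\right) = 80495 \left(\sqrt{111 \left(-24 - 49\right) - 3681} + 10031 \left(- \frac{1}{16721}\right)\right) = 80495 \left(\sqrt{111 \left(-73\right) - 3681} - \frac{10031}{16721}\right) = 80495 \left(\sqrt{-8103 - 3681} - \frac{10031}{16721}\right) = 80495 \left(\sqrt{-11784} - \frac{10031}{16721}\right) = 80495 \left(2 i \sqrt{2946} - \frac{10031}{16721}\right) = 80495 \left(- \frac{10031}{16721} + 2 i \sqrt{2946}\right) = - \frac{807445345}{16721} + 160990 i \sqrt{2946}$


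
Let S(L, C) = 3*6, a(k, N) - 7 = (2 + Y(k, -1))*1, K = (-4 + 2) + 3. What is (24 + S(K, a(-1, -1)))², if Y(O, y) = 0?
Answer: 1764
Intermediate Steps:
K = 1 (K = -2 + 3 = 1)
a(k, N) = 9 (a(k, N) = 7 + (2 + 0)*1 = 7 + 2*1 = 7 + 2 = 9)
S(L, C) = 18
(24 + S(K, a(-1, -1)))² = (24 + 18)² = 42² = 1764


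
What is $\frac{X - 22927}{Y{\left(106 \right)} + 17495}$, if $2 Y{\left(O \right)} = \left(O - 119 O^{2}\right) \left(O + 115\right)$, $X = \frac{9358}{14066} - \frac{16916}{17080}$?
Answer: $\frac{688528436797}{4436123201122340} \approx 0.00015521$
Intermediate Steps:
$X = - \frac{9763227}{30030910}$ ($X = 9358 \cdot \frac{1}{14066} - \frac{4229}{4270} = \frac{4679}{7033} - \frac{4229}{4270} = - \frac{9763227}{30030910} \approx -0.32511$)
$Y{\left(O \right)} = \frac{\left(115 + O\right) \left(O - 119 O^{2}\right)}{2}$ ($Y{\left(O \right)} = \frac{\left(O - 119 O^{2}\right) \left(O + 115\right)}{2} = \frac{\left(O - 119 O^{2}\right) \left(115 + O\right)}{2} = \frac{\left(115 + O\right) \left(O - 119 O^{2}\right)}{2}$)
$\frac{X - 22927}{Y{\left(106 \right)} + 17495} = \frac{- \frac{9763227}{30030910} - 22927}{\frac{1}{2} \cdot 106 \left(115 - 1450504 - 119 \cdot 106^{2}\right) + 17495} = - \frac{688528436797}{30030910 \left(\frac{1}{2} \cdot 106 \left(115 - 1450504 - 1337084\right) + 17495\right)} = - \frac{688528436797}{30030910 \left(\frac{1}{2} \cdot 106 \left(-2787473\right) + 17495\right)} = - \frac{688528436797}{30030910 \left(-147736069 + 17495\right)} = - \frac{688528436797}{30030910 \left(-147718574\right)} = \left(- \frac{688528436797}{30030910}\right) \left(- \frac{1}{147718574}\right) = \frac{688528436797}{4436123201122340}$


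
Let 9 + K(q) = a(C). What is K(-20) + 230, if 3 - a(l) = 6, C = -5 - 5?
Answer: 218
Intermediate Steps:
C = -10
a(l) = -3 (a(l) = 3 - 1*6 = 3 - 6 = -3)
K(q) = -12 (K(q) = -9 - 3 = -12)
K(-20) + 230 = -12 + 230 = 218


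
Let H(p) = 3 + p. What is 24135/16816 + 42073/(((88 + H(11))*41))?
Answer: 404216069/35162256 ≈ 11.496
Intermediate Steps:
24135/16816 + 42073/(((88 + H(11))*41)) = 24135/16816 + 42073/(((88 + (3 + 11))*41)) = 24135*(1/16816) + 42073/(((88 + 14)*41)) = 24135/16816 + 42073/((102*41)) = 24135/16816 + 42073/4182 = 404216069/35162256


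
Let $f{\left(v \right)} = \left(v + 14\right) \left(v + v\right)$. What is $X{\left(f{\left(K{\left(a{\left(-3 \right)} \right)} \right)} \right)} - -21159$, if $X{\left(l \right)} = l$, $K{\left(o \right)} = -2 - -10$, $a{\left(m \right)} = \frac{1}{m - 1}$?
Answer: $21511$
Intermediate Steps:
$a{\left(m \right)} = \frac{1}{-1 + m}$
$K{\left(o \right)} = 8$ ($K{\left(o \right)} = -2 + 10 = 8$)
$f{\left(v \right)} = 2 v \left(14 + v\right)$ ($f{\left(v \right)} = \left(14 + v\right) 2 v = 2 v \left(14 + v\right)$)
$X{\left(f{\left(K{\left(a{\left(-3 \right)} \right)} \right)} \right)} - -21159 = 2 \cdot 8 \left(14 + 8\right) - -21159 = 2 \cdot 8 \cdot 22 + 21159 = 352 + 21159 = 21511$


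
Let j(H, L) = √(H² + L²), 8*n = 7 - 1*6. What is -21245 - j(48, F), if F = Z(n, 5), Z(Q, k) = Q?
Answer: -21245 - √147457/8 ≈ -21293.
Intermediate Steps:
n = ⅛ (n = (7 - 1*6)/8 = (7 - 6)/8 = (⅛)*1 = ⅛ ≈ 0.12500)
F = ⅛ ≈ 0.12500
-21245 - j(48, F) = -21245 - √(48² + (⅛)²) = -21245 - √(2304 + 1/64) = -21245 - √(147457/64) = -21245 - √147457/8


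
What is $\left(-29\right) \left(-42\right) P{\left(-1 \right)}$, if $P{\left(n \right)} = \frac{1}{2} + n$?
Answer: $-609$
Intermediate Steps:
$P{\left(n \right)} = \frac{1}{2} + n$
$\left(-29\right) \left(-42\right) P{\left(-1 \right)} = \left(-29\right) \left(-42\right) \left(\frac{1}{2} - 1\right) = 1218 \left(- \frac{1}{2}\right) = -609$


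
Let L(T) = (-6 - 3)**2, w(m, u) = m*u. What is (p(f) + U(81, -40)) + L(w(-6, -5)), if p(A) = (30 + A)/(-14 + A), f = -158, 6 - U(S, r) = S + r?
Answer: 2010/43 ≈ 46.744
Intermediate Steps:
U(S, r) = 6 - S - r (U(S, r) = 6 - (S + r) = 6 + (-S - r) = 6 - S - r)
L(T) = 81 (L(T) = (-9)**2 = 81)
p(A) = (30 + A)/(-14 + A)
(p(f) + U(81, -40)) + L(w(-6, -5)) = ((30 - 158)/(-14 - 158) + (6 - 1*81 - 1*(-40))) + 81 = (-128/(-172) + (6 - 81 + 40)) + 81 = (-1/172*(-128) - 35) + 81 = (32/43 - 35) + 81 = -1473/43 + 81 = 2010/43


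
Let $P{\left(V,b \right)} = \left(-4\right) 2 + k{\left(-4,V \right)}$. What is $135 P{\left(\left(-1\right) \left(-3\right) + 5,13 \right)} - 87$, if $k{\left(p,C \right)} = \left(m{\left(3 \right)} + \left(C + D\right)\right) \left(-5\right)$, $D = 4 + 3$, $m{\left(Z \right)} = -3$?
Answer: $-9267$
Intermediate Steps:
$D = 7$
$k{\left(p,C \right)} = -20 - 5 C$ ($k{\left(p,C \right)} = \left(-3 + \left(C + 7\right)\right) \left(-5\right) = \left(-3 + \left(7 + C\right)\right) \left(-5\right) = \left(4 + C\right) \left(-5\right) = -20 - 5 C$)
$P{\left(V,b \right)} = -28 - 5 V$ ($P{\left(V,b \right)} = \left(-4\right) 2 - \left(20 + 5 V\right) = -8 - \left(20 + 5 V\right) = -28 - 5 V$)
$135 P{\left(\left(-1\right) \left(-3\right) + 5,13 \right)} - 87 = 135 \left(-28 - 5 \left(\left(-1\right) \left(-3\right) + 5\right)\right) - 87 = 135 \left(-28 - 5 \left(3 + 5\right)\right) - 87 = 135 \left(-28 - 40\right) - 87 = 135 \left(-68\right) - 87 = -9180 - 87 = -9267$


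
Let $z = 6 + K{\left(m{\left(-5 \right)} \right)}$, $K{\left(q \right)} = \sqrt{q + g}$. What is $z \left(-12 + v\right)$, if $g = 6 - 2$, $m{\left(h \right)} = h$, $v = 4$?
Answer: $-48 - 8 i \approx -48.0 - 8.0 i$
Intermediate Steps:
$g = 4$
$K{\left(q \right)} = \sqrt{4 + q}$ ($K{\left(q \right)} = \sqrt{q + 4} = \sqrt{4 + q}$)
$z = 6 + i$ ($z = 6 + \sqrt{4 - 5} = 6 + \sqrt{-1} = 6 + i \approx 6.0 + 1.0 i$)
$z \left(-12 + v\right) = \left(6 + i\right) \left(-12 + 4\right) = \left(6 + i\right) \left(-8\right) = -48 - 8 i$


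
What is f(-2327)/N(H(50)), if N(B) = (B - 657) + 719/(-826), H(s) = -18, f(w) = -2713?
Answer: 2240938/558269 ≈ 4.0141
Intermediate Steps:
N(B) = -543401/826 + B (N(B) = (-657 + B) + 719*(-1/826) = (-657 + B) - 719/826 = -543401/826 + B)
f(-2327)/N(H(50)) = -2713/(-543401/826 - 18) = -2713/(-558269/826) = -2713*(-826/558269) = 2240938/558269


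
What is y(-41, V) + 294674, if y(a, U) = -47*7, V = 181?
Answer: 294345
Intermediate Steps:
y(a, U) = -329
y(-41, V) + 294674 = -329 + 294674 = 294345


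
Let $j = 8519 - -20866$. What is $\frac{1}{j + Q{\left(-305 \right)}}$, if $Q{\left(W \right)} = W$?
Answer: $\frac{1}{29080} \approx 3.4388 \cdot 10^{-5}$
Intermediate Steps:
$j = 29385$ ($j = 8519 + 20866 = 29385$)
$\frac{1}{j + Q{\left(-305 \right)}} = \frac{1}{29385 - 305} = \frac{1}{29080}$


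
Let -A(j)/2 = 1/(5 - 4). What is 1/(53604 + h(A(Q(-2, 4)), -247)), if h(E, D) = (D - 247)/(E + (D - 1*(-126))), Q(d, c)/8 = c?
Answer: 123/6593786 ≈ 1.8654e-5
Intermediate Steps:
Q(d, c) = 8*c
A(j) = -2 (A(j) = -2/(5 - 4) = -2/1 = -2*1 = -2)
h(E, D) = (-247 + D)/(126 + D + E) (h(E, D) = (-247 + D)/(E + (D + 126)) = (-247 + D)/(E + (126 + D)) = (-247 + D)/(126 + D + E))
1/(53604 + h(A(Q(-2, 4)), -247)) = 1/(53604 + (-247 - 247)/(126 - 247 - 2)) = 1/(53604 - 494/(-123)) = 1/(53604 - 1/123*(-494)) = 1/(53604 + 494/123) = 1/(6593786/123) = 123/6593786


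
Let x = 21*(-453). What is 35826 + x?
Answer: 26313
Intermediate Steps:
x = -9513
35826 + x = 35826 - 9513 = 26313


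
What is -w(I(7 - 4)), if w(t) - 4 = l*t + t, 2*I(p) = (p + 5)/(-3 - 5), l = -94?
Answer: -101/2 ≈ -50.500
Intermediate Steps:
I(p) = -5/16 - p/16 (I(p) = ((p + 5)/(-3 - 5))/2 = ((5 + p)/(-8))/2 = ((5 + p)*(-⅛))/2 = (-5/8 - p/8)/2 = -5/16 - p/16)
w(t) = 4 - 93*t (w(t) = 4 + (-94*t + t) = 4 - 93*t)
-w(I(7 - 4)) = -(4 - 93*(-5/16 - (7 - 4)/16)) = -(4 - 93*(-5/16 - 1/16*3)) = -(4 - 93*(-5/16 - 3/16)) = -(4 - 93*(-½)) = -(4 + 93/2) = -1*101/2 = -101/2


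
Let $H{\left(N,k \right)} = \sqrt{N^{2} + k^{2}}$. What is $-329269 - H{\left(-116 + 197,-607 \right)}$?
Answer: $-329269 - \sqrt{375010} \approx -3.2988 \cdot 10^{5}$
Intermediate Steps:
$-329269 - H{\left(-116 + 197,-607 \right)} = -329269 - \sqrt{\left(-116 + 197\right)^{2} + \left(-607\right)^{2}} = -329269 - \sqrt{81^{2} + 368449} = -329269 - \sqrt{6561 + 368449} = -329269 - \sqrt{375010}$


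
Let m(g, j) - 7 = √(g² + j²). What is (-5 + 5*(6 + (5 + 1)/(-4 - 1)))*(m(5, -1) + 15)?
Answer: 418 + 19*√26 ≈ 514.88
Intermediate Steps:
m(g, j) = 7 + √(g² + j²)
(-5 + 5*(6 + (5 + 1)/(-4 - 1)))*(m(5, -1) + 15) = (-5 + 5*(6 + (5 + 1)/(-4 - 1)))*((7 + √(5² + (-1)²)) + 15) = (-5 + 5*(6 + 6/(-5)))*((7 + √(25 + 1)) + 15) = (-5 + 5*(6 + 6*(-⅕)))*((7 + √26) + 15) = (-5 + 5*(6 - 6/5))*(22 + √26) = (-5 + 5*(24/5))*(22 + √26) = (-5 + 24)*(22 + √26) = 19*(22 + √26) = 418 + 19*√26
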